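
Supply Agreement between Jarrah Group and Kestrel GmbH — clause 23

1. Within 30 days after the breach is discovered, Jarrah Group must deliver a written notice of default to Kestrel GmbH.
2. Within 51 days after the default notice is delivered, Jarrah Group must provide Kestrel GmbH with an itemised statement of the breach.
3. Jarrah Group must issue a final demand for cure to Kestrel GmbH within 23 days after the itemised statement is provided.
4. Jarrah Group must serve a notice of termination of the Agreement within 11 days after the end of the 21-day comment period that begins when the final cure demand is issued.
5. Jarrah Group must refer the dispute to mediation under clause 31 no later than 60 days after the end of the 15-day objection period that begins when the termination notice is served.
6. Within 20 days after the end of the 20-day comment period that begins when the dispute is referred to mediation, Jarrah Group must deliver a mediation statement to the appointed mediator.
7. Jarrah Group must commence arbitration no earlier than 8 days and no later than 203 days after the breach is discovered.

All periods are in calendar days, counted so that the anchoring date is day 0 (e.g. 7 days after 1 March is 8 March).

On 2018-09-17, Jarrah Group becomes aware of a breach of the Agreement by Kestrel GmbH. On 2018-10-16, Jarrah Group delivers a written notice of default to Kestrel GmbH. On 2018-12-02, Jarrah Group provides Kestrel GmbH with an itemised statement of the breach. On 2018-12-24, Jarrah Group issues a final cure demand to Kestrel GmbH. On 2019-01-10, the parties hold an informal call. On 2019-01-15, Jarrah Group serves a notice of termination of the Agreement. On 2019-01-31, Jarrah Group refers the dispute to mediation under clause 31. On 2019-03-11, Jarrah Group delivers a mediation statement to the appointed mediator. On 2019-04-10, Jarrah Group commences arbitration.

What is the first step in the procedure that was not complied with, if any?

Step 7

Step 1: 30 days after 2018-09-17 (when the breach is discovered) is 2018-10-17; done 2018-10-16 — timely.
Step 2: 51 days after 2018-10-16 (when the default notice is delivered) is 2018-12-06; completed 2018-12-02, before the deadline.
Step 3: 23 days after 2018-12-02 (when the itemised statement is provided) is 2018-12-25; completed 2018-12-24, before the deadline.
Step 4: 11 days after 2019-01-14 (end of the 21-day comment period, which began when the final cure demand is issued on 2018-12-24) is 2019-01-25; 2019-01-15 is within that limit.
Step 5: 60 days after 2019-01-30 (end of the 15-day objection period, which began when the termination notice is served on 2019-01-15) is 2019-03-31; 2019-01-31 is within that limit.
Step 6: 20 days after 2019-02-20 (end of the 20-day comment period, which began when the dispute is referred to mediation on 2019-01-31) is 2019-03-12; completed 2019-03-11, before the deadline.
Step 7: the window is 8–203 days after 2018-09-17 (when the breach is discovered), so 2018-09-25 through 2019-04-08; done 2019-04-10 — 2 days after the window closed.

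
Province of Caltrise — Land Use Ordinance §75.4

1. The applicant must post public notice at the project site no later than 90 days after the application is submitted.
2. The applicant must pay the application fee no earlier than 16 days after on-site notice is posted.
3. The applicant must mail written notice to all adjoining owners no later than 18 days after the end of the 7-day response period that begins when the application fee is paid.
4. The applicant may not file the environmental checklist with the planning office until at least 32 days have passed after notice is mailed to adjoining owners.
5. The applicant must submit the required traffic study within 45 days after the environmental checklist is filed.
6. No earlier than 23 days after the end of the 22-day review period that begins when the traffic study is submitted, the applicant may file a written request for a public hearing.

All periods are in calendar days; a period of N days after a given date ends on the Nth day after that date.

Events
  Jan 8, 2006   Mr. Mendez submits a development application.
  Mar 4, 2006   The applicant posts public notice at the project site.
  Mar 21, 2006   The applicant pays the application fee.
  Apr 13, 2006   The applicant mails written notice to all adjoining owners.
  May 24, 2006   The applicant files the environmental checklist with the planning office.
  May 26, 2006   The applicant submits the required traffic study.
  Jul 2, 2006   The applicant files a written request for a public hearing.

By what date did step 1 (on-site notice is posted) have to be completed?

Step 1 runs from Jan 8, 2006, when the application is submitted. 90 days after Jan 8, 2006 is Apr 8, 2006.

Apr 8, 2006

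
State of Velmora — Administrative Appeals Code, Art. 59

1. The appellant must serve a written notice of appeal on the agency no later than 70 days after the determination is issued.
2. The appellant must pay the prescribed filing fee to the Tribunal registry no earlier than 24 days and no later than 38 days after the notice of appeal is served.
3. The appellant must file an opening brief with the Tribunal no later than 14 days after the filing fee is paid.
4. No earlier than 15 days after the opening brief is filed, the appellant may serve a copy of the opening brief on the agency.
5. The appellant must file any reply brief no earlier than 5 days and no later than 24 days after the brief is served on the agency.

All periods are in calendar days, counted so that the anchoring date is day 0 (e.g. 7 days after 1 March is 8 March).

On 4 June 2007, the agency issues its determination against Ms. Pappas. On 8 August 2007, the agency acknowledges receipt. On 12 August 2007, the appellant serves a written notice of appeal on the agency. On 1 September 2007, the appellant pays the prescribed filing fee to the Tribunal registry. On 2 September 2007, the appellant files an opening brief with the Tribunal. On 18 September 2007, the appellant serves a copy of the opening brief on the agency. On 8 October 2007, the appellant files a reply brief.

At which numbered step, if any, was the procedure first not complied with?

(1) due by 4 June 2007 + 70 days = 13 August 2007; completed 12 August 2007, before the deadline.
(2) the permitted window runs from 12 August 2007 + 24 = 5 September 2007 to 12 August 2007 + 38 = 19 September 2007; 1 September 2007 is 4 days too early.
The analysis stops there.

Step 2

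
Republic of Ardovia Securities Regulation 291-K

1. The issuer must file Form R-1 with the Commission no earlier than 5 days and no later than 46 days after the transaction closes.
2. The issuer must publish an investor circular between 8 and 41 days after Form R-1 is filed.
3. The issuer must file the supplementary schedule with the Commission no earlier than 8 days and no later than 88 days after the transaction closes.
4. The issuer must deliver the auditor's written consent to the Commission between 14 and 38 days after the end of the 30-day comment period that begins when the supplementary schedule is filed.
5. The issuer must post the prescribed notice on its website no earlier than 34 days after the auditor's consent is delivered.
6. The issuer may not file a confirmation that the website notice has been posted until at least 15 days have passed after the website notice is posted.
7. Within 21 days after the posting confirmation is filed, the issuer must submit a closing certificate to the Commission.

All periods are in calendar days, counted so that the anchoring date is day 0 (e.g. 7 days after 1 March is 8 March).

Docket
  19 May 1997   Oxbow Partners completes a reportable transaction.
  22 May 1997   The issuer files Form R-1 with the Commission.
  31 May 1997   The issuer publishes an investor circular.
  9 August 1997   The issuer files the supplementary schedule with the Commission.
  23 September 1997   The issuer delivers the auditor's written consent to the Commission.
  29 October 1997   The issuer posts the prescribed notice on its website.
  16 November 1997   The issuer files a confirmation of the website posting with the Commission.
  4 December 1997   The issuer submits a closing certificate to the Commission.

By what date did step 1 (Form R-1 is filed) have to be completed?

Step 1 runs from 19 May 1997, when the transaction closes. The window is 5–46 days after 19 May 1997; it closes on 4 July 1997.

4 July 1997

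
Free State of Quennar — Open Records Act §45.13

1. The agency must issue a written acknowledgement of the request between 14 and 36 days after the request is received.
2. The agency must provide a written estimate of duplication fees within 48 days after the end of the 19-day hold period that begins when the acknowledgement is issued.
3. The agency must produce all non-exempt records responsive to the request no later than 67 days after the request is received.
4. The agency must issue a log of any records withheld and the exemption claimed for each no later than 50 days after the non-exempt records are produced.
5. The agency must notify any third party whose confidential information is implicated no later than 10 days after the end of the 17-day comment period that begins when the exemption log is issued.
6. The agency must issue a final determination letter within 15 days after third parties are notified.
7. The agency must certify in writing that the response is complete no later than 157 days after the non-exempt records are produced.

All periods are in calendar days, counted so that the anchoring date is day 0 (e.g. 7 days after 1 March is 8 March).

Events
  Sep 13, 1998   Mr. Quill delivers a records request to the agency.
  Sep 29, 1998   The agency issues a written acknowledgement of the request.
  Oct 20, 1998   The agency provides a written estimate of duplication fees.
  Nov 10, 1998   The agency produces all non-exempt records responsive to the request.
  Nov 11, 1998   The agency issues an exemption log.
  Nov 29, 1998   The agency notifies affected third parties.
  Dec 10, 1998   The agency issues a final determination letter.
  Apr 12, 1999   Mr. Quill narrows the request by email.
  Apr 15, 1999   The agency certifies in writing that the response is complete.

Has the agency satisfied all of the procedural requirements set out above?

Step 1 — 14 and 36 days from Sep 13, 1998 (when the request is received) are Sep 27, 1998 and Oct 19, 1998 respectively; done Sep 29, 1998 — within the window.
Step 2 — counting 48 days from Oct 18, 1998 (end of the 19-day hold period, which began when the acknowledgement is issued on Sep 29, 1998) gives a deadline of Dec 5, 1998; done Oct 20, 1998 — timely.
Step 3 — counting 67 days from Sep 13, 1998 (when the request is received) gives a deadline of Nov 19, 1998; Nov 10, 1998 is within that limit.
Step 4 — counting 50 days from Nov 10, 1998 (when the non-exempt records are produced) gives a deadline of Dec 30, 1998; Nov 11, 1998 is within that limit.
Step 5 — counting 10 days from Nov 28, 1998 (end of the 17-day comment period, which began when the exemption log is issued on Nov 11, 1998) gives a deadline of Dec 8, 1998; Nov 29, 1998 is within that limit.
Step 6 — counting 15 days from Nov 29, 1998 (when third parties are notified) gives a deadline of Dec 14, 1998; Dec 10, 1998 is within that limit.
Step 7 — counting 157 days from Nov 10, 1998 (when the non-exempt records are produced) gives a deadline of Apr 16, 1999; Apr 15, 1999 is within that limit.

Yes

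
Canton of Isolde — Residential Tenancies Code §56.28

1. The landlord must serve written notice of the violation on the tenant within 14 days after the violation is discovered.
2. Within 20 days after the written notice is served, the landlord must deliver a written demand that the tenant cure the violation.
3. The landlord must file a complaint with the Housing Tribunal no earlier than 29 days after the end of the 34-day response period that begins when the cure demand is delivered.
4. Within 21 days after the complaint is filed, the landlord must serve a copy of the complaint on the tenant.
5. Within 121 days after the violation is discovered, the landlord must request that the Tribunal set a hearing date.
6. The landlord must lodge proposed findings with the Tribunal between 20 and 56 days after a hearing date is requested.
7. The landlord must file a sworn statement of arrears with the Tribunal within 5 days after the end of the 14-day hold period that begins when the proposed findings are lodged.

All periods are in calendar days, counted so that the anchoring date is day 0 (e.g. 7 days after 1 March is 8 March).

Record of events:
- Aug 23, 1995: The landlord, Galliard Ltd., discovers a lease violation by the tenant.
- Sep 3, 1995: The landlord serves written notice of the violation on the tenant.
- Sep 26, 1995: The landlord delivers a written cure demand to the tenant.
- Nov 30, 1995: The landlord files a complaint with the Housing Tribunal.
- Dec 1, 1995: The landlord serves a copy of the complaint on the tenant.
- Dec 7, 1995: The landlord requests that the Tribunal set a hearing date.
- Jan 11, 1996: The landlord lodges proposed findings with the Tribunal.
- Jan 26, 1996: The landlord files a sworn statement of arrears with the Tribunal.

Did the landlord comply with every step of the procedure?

Step 1: 14 days after Aug 23, 1995 (when the violation is discovered) is Sep 6, 1995; Sep 3, 1995 is within that limit.
Step 2: 20 days after Sep 3, 1995 (when the written notice is served) is Sep 23, 1995; Sep 26, 1995 misses that deadline by 3 days.
The analysis stops there.

No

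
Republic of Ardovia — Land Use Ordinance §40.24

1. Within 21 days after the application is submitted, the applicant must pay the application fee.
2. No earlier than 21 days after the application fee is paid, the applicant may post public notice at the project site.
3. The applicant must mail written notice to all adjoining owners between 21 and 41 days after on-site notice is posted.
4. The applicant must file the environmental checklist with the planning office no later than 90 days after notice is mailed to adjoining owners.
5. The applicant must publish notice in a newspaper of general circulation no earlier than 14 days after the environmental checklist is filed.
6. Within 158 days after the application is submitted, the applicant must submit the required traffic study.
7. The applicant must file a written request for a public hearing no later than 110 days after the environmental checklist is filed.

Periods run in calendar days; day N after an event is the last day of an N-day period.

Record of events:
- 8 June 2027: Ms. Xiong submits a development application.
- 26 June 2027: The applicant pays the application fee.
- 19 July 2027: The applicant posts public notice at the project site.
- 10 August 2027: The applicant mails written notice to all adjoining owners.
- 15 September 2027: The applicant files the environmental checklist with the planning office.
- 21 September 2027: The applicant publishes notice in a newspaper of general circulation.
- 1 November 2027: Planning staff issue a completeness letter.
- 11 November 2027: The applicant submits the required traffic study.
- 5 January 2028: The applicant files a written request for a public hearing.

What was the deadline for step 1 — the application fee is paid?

Step 1 runs from 8 June 2027, when the application is submitted. 21 days after 8 June 2027 is 29 June 2027.

29 June 2027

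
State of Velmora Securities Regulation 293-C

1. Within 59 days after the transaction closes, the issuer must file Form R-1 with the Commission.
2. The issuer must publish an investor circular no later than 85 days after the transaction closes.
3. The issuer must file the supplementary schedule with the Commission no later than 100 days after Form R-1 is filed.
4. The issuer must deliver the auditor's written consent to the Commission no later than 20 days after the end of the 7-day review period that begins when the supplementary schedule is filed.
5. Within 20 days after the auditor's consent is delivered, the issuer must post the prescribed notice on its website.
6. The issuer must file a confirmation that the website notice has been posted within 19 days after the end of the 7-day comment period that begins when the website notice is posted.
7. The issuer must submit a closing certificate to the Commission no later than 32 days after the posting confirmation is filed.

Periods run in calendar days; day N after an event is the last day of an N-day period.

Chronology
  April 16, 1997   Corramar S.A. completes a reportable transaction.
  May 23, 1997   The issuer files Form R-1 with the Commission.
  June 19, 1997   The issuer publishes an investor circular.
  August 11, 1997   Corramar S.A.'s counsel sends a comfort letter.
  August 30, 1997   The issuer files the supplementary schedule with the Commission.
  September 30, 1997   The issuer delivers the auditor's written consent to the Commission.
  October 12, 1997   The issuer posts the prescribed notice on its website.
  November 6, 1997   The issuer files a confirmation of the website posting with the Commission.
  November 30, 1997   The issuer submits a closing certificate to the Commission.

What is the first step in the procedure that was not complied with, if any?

Step 1: 59 days after April 16, 1997 (when the transaction closes) is June 14, 1997; done May 23, 1997 — timely.
Step 2: 85 days after April 16, 1997 (when the transaction closes) is July 10, 1997; done June 19, 1997 — timely.
Step 3: 100 days after May 23, 1997 (when Form R-1 is filed) is August 31, 1997; done August 30, 1997 — timely.
Step 4: 20 days after September 6, 1997 (end of the 7-day review period, which began when the supplementary schedule is filed on August 30, 1997) is September 26, 1997; done September 30, 1997 — 4 days late.
The procedure was therefore not followed at step 4.

Step 4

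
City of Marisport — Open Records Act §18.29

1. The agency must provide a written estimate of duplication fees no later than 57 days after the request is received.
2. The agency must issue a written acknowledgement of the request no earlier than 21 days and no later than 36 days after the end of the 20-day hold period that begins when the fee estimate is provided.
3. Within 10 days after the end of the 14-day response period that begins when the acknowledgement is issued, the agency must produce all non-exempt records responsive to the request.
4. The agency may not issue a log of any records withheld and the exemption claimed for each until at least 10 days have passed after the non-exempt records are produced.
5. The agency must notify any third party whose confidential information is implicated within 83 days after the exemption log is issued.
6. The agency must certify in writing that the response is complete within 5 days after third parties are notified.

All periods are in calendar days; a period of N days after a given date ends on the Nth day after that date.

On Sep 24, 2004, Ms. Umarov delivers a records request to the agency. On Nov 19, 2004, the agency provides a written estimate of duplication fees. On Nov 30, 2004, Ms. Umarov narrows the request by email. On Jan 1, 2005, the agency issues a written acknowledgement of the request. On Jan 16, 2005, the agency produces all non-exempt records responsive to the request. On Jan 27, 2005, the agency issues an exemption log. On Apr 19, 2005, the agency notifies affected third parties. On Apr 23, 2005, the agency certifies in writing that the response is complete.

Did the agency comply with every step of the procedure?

Step 1: 57 days after Sep 24, 2004 (when the request is received) is Nov 20, 2004; completed Nov 19, 2004, before the deadline.
Step 2: the window is 21–36 days after Dec 9, 2004 (end of the 20-day hold period, which began when the fee estimate is provided on Nov 19, 2004), so Dec 30, 2004 through Jan 14, 2005; Jan 1, 2005 falls inside that range.
Step 3: 10 days after Jan 15, 2005 (end of the 14-day response period, which began when the acknowledgement is issued on Jan 1, 2005) is Jan 25, 2005; Jan 16, 2005 is within that limit.
Step 4: the earliest permitted date is 10 days after Jan 16, 2005 (when the non-exempt records are produced), i.e. Jan 26, 2005; done Jan 27, 2005, after the minimum wait.
Step 5: 83 days after Jan 27, 2005 (when the exemption log is issued) is Apr 20, 2005; Apr 19, 2005 is within that limit.
Step 6: 5 days after Apr 19, 2005 (when third parties are notified) is Apr 24, 2005; Apr 23, 2005 is within that limit.

Yes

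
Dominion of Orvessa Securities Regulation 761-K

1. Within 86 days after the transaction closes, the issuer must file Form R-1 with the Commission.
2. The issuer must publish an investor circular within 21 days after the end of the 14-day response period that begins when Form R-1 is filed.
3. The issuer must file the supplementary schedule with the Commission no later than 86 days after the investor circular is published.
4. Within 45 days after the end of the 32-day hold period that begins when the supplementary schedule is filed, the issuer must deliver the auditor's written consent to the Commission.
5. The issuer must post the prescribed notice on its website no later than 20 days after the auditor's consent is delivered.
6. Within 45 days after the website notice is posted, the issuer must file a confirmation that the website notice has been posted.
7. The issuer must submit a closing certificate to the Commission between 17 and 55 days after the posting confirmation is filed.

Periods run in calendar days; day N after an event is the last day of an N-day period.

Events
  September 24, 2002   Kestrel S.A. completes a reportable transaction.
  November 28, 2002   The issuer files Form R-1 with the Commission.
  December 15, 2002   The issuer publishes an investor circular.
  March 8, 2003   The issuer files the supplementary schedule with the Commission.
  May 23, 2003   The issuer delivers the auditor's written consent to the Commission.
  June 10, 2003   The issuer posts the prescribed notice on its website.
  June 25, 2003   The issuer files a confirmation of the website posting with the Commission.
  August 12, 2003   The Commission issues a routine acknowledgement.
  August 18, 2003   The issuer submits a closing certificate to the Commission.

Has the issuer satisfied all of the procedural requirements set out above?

(1) due by September 24, 2002 + 86 days = December 19, 2002; November 28, 2002 is within that limit.
(2) due by December 12, 2002 + 21 days = January 2, 2003; completed December 15, 2002, before the deadline.
(3) due by December 15, 2002 + 86 days = March 11, 2003; March 8, 2003 is within that limit.
(4) due by April 9, 2003 + 45 days = May 24, 2003; completed May 23, 2003, before the deadline.
(5) due by May 23, 2003 + 20 days = June 12, 2003; completed June 10, 2003, before the deadline.
(6) due by June 10, 2003 + 45 days = July 25, 2003; completed June 25, 2003, before the deadline.
(7) the permitted window runs from June 25, 2003 + 17 = July 12, 2003 to June 25, 2003 + 55 = August 19, 2003; done August 18, 2003, which is between those dates.

Yes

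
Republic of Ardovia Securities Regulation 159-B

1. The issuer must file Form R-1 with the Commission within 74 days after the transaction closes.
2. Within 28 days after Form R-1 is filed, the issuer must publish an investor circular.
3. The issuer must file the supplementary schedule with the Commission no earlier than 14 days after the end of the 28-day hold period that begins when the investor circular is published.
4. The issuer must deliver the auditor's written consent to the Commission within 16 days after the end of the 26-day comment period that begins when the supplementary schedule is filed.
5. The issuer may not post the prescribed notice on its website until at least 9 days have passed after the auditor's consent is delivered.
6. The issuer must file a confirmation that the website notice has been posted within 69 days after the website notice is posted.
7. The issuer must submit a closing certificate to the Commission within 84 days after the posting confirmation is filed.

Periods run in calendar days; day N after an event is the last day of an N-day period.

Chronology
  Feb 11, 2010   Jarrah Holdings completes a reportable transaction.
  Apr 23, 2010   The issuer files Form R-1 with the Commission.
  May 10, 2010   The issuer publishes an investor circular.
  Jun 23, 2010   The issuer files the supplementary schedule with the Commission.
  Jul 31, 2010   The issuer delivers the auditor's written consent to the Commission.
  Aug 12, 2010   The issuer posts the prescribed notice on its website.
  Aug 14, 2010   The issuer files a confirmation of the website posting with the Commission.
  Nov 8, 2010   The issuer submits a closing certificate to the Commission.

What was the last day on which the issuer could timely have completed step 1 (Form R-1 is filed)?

Apr 26, 2010

Step 1 runs from Feb 11, 2010, when the transaction closes. 74 days after Feb 11, 2010 is Apr 26, 2010.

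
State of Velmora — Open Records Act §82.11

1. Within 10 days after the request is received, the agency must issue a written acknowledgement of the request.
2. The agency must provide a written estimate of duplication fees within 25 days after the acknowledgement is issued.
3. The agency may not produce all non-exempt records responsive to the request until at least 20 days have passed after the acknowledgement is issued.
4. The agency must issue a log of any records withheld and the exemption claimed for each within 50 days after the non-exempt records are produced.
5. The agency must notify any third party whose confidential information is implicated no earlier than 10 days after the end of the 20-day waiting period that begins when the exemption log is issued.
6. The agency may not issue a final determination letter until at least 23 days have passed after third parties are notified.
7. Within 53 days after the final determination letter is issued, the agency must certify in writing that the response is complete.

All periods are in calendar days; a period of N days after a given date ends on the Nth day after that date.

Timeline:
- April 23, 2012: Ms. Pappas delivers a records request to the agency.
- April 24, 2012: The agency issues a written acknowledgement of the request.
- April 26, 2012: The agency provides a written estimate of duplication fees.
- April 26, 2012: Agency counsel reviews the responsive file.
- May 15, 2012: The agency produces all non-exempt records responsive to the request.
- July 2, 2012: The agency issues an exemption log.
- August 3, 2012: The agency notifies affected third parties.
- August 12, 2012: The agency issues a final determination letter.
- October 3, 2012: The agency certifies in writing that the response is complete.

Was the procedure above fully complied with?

Step 1 — counting 10 days from April 23, 2012 (when the request is received) gives a deadline of May 3, 2012; April 24, 2012 is within that limit.
Step 2 — counting 25 days from April 24, 2012 (when the acknowledgement is issued) gives a deadline of May 19, 2012; April 26, 2012 is within that limit.
Step 3 — must wait 20 days from April 24, 2012 (when the acknowledgement is issued), so not before May 14, 2012; done May 15, 2012, after the minimum wait.
Step 4 — counting 50 days from May 15, 2012 (when the non-exempt records are produced) gives a deadline of July 4, 2012; completed July 2, 2012, before the deadline.
Step 5 — must wait 10 days from July 22, 2012 (end of the 20-day waiting period, which began when the exemption log is issued on July 2, 2012), so not before August 1, 2012; done August 3, 2012, after the minimum wait.
Step 6 — must wait 23 days from August 3, 2012 (when third parties are notified), so not before August 26, 2012; done August 12, 2012 — 14 days too early.
The analysis stops there.

No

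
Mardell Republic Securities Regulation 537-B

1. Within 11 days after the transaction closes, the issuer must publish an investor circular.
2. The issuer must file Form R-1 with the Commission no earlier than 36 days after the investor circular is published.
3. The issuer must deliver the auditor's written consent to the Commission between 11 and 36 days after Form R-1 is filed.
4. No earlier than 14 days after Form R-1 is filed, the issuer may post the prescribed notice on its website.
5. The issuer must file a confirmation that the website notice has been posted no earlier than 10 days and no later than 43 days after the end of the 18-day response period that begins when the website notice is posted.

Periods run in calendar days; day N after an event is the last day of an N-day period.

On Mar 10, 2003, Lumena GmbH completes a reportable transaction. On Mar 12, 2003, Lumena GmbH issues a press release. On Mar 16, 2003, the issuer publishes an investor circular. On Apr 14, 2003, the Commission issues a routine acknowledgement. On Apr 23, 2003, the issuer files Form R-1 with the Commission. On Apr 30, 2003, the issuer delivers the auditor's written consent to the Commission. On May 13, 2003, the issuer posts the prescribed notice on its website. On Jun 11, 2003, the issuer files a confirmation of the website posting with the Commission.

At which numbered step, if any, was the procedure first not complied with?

Step 3

Step 1 — counting 11 days from Mar 10, 2003 (when the transaction closes) gives a deadline of Mar 21, 2003; done Mar 16, 2003 — timely.
Step 2 — must wait 36 days from Mar 16, 2003 (when the investor circular is published), so not before Apr 21, 2003; done Apr 23, 2003, after the minimum wait.
Step 3 — 11 and 36 days from Apr 23, 2003 (when Form R-1 is filed) are May 4, 2003 and May 29, 2003 respectively; Apr 30, 2003 is 4 days too early.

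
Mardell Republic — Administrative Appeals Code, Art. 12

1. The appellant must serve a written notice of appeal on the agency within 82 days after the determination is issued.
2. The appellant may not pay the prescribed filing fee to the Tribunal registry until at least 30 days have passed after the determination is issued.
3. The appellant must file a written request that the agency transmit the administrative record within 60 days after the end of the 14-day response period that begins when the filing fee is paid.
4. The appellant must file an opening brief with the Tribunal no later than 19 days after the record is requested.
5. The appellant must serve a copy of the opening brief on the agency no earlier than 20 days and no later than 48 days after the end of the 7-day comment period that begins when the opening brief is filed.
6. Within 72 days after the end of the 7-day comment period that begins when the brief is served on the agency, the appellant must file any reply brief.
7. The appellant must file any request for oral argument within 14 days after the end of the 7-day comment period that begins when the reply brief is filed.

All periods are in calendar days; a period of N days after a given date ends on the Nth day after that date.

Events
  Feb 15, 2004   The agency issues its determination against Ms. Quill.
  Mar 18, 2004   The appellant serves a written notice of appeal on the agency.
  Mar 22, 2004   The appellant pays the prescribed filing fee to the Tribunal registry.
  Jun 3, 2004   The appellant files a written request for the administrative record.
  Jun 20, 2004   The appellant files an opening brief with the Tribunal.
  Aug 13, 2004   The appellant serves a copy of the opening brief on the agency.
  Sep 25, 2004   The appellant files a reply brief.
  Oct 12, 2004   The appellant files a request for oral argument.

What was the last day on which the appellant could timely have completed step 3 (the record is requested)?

Jun 4, 2004

The filing fee is paid on Mar 22, 2004; the 14-day response period therefore ends Apr 5, 2004, and step 3 runs from that date. 60 days after Apr 5, 2004 is Jun 4, 2004.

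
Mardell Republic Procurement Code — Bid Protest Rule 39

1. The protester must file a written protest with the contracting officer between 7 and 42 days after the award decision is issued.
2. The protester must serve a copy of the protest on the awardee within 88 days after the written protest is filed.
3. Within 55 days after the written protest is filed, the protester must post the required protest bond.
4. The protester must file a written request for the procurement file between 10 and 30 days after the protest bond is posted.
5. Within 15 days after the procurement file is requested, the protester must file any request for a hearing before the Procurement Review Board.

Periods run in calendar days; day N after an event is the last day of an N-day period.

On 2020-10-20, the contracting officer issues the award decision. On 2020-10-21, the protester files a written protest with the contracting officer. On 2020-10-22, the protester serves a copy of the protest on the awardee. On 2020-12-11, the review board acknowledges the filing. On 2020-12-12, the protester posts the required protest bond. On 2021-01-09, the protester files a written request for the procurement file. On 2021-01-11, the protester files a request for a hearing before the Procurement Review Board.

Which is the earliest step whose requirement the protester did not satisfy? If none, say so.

Step 1

Step 1 — 7 and 42 days from 2020-10-20 (when the award decision is issued) are 2020-10-27 and 2020-12-01 respectively; done 2020-10-21 — 6 days before the window opened.
Later steps need not be reached.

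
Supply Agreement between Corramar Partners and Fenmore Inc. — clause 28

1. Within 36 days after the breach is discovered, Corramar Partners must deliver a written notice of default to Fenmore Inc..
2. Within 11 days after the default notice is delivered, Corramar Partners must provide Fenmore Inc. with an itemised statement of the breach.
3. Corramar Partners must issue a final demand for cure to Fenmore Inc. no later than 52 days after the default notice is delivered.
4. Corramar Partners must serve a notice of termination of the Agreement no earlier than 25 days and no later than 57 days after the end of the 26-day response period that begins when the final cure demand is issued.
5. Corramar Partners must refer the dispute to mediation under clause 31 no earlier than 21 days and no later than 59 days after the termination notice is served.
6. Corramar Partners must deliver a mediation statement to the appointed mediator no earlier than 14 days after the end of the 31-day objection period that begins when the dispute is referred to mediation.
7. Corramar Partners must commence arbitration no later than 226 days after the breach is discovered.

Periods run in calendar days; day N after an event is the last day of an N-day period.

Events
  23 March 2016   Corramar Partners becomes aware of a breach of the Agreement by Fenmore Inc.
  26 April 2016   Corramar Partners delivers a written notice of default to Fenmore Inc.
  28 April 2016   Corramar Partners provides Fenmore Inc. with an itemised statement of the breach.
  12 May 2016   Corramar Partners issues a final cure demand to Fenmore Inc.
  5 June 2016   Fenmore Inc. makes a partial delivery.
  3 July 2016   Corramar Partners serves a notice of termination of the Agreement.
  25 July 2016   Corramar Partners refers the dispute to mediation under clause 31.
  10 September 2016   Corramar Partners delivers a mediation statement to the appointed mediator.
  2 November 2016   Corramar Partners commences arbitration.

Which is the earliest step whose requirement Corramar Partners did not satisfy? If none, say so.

(1) due by 23 March 2016 + 36 days = 28 April 2016; completed 26 April 2016, before the deadline.
(2) due by 26 April 2016 + 11 days = 7 May 2016; completed 28 April 2016, before the deadline.
(3) due by 26 April 2016 + 52 days = 17 June 2016; 12 May 2016 is within that limit.
(4) the permitted window runs from 7 June 2016 + 25 = 2 July 2016 to 7 June 2016 + 57 = 3 August 2016; done 3 July 2016 — within the window.
(5) the permitted window runs from 3 July 2016 + 21 = 24 July 2016 to 3 July 2016 + 59 = 31 August 2016; done 25 July 2016, which is between those dates.
(6) permitted from 25 August 2016 + 14 days = 8 September 2016 onward; 10 September 2016 is on or after that date.
(7) due by 23 March 2016 + 226 days = 4 November 2016; completed 2 November 2016, before the deadline.

None — every step was satisfied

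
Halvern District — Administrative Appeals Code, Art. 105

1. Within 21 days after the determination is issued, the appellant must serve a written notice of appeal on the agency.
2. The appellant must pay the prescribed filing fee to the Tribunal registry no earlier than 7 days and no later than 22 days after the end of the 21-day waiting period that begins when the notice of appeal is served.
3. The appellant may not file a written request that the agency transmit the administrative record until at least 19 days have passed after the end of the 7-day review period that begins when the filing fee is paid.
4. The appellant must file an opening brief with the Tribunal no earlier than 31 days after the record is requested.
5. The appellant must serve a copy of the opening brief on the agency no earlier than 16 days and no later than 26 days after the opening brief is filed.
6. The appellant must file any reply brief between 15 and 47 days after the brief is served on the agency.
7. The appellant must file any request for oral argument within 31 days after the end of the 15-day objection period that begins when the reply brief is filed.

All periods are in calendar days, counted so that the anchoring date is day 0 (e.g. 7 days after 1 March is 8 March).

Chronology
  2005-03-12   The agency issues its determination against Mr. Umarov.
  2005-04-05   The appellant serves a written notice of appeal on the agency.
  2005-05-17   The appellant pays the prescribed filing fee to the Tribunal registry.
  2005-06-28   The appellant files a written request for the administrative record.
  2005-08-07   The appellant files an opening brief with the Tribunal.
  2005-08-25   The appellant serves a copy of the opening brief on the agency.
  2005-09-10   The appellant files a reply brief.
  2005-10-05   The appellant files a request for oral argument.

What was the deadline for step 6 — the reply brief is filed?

2005-10-11

Step 6 runs from 2005-08-25, when the brief is served on the agency. The window is 15–47 days after 2005-08-25; it closes on 2005-10-11.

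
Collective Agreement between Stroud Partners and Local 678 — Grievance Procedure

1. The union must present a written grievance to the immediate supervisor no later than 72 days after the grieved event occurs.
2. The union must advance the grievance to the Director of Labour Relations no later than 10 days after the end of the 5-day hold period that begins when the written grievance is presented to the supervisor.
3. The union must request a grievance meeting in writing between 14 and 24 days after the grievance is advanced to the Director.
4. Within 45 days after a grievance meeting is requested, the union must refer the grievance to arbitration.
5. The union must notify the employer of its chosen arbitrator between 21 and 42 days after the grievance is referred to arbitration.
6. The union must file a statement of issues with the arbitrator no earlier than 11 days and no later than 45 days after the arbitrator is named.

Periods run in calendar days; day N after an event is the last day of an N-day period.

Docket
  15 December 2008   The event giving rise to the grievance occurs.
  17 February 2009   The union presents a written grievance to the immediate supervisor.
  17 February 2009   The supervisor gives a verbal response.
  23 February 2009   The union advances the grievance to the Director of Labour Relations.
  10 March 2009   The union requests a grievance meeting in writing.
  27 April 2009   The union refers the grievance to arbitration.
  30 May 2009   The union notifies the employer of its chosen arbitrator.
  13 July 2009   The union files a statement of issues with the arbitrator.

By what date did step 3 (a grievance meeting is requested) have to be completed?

Step 3 runs from 23 February 2009, when the grievance is advanced to the Director. The window is 14–24 days after 23 February 2009; it closes on 19 March 2009.

19 March 2009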